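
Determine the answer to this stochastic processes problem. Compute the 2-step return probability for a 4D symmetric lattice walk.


P(return in 2 steps) = P(reverse first step) = 1/(2d)
= 1/8
= 0.1250

0.1250


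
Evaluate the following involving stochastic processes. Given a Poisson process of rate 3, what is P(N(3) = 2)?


P(N(t)=k) = (lambda*t)^k * exp(-lambda*t) / k!
lambda*t = 9
= 9^2 * exp(-9) / 2!
= 81 * 1.2341e-04 / 2
= 0.0050

0.0050


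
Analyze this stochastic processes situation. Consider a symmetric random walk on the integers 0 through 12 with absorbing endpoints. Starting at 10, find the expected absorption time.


For symmetric RW on 0,...,N with absorbing barriers, E(i) = i*(N-i)
E(10) = 10 * 2 = 20

20


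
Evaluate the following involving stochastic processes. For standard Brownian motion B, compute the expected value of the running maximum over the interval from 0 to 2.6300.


E(max B(s)) = sqrt(2t/pi)
= sqrt(2*2.6300/pi)
= sqrt(1.6743)
= 1.2940

1.2940


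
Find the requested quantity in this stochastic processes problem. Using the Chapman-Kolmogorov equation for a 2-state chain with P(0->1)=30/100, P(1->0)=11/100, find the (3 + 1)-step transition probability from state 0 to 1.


P^4 = P^3 * P^1
Computing via matrix multiplication of the transition matrix.
Entry (0,1) of P^4 = 0.6430

0.6430


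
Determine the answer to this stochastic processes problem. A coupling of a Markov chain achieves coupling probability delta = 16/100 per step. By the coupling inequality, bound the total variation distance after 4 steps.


TV distance bound <= (1-delta)^n
= (1 - 0.1600)^4
= 0.8400^4
= 0.4979

0.4979


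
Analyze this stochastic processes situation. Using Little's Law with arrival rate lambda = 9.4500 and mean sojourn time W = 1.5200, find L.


Little's Law: L = lambda * W
= 9.4500 * 1.5200
= 14.3640

14.3640


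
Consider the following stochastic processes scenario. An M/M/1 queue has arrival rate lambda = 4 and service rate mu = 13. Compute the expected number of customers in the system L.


rho = 4/13 = 0.3077
L = rho/(1-rho)
= 0.3077/0.6923
= 0.4444

0.4444


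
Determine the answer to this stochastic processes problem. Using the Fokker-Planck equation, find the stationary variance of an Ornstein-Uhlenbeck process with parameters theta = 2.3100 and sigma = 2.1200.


Stationary variance = sigma^2 / (2*theta)
= 2.1200^2 / (2*2.3100)
= 4.4944 / 4.6200
= 0.9728

0.9728


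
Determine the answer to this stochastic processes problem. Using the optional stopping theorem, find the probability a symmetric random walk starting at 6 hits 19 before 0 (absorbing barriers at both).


By optional stopping theorem: E(M at tau) = M(0) = 6
P(hit 19)*19 + P(hit 0)*0 = 6
P(hit 19) = (6 - 0)/(19 - 0) = 6/19 = 0.3158

0.3158


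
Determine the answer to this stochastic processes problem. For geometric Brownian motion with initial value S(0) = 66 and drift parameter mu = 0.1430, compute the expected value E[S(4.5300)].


E[S(t)] = S(0) * exp(mu * t)
= 66 * exp(0.1430 * 4.5300)
= 66 * 1.9113
= 126.1466

126.1466


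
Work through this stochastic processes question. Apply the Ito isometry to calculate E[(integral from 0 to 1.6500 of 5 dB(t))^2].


By Ito isometry: E[(int f dB)^2] = int f^2 dt
= 5^2 * 1.6500
= 25 * 1.6500 = 41.2500

41.2500


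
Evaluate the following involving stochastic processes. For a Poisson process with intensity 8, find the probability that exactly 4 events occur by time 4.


P(N(t)=k) = (lambda*t)^k * exp(-lambda*t) / k!
lambda*t = 32
= 32^4 * exp(-32) / 4!
= 1048576 * 1.2664e-14 / 24
= 5.5331e-10

5.5331e-10


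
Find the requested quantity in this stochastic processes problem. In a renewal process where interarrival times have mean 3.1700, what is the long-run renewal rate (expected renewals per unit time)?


Long-run renewal rate = 1/E(X)
= 1/3.1700
= 0.3155

0.3155


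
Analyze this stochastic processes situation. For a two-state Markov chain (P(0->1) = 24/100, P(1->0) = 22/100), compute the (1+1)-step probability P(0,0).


P^2 = P^1 * P^1
Computing via matrix multiplication of the transition matrix.
Entry (0,0) of P^2 = 0.6304

0.6304


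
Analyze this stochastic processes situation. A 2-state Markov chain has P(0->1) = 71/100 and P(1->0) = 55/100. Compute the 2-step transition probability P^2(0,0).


Computing P^2 by matrix multiplication.
P = [[0.2900, 0.7100], [0.5500, 0.4500]]
After raising P to the power 2:
P^2(0,0) = 0.4746

0.4746


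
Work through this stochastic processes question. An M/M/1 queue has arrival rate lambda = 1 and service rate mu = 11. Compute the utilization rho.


rho = lambda/mu
= 1/11
= 0.0909

0.0909


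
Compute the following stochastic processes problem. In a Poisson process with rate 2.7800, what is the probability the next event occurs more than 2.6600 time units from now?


P(X > t) = exp(-lambda * t)
= exp(-2.7800 * 2.6600)
= exp(-7.3948) = 6.1444e-04

6.1444e-04


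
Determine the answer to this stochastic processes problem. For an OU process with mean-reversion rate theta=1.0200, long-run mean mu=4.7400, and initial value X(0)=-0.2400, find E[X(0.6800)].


E[X(t)] = mu + (X(0) - mu)*exp(-theta*t)
= 4.7400 + (-0.2400 - 4.7400)*exp(-1.0200*0.6800)
= 4.7400 + -4.9800 * 0.4998
= 2.2511

2.2511


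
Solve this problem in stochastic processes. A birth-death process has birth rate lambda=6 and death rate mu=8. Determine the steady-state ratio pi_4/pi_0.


For birth-death process, pi_n/pi_0 = (lambda/mu)^n
= (6/8)^4
= 0.3164

0.3164


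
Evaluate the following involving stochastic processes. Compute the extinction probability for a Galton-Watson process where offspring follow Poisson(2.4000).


Since mu = 2.4000 > 1, extinction prob q < 1.
Solve s = exp(mu*(s-1)) iteratively.
q = 0.1214

0.1214


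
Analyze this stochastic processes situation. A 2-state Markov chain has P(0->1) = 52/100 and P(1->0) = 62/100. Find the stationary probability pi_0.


Stationary distribution: pi_0 = p10/(p01+p10), pi_1 = p01/(p01+p10)
p01 = 0.5200, p10 = 0.6200
pi_0 = 0.5439

0.5439


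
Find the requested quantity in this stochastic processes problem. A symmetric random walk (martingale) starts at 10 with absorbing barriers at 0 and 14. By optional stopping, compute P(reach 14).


By optional stopping theorem: E(M at tau) = M(0) = 10
P(hit 14)*14 + P(hit 0)*0 = 10
P(hit 14) = (10 - 0)/(14 - 0) = 5/7 = 0.7143

0.7143


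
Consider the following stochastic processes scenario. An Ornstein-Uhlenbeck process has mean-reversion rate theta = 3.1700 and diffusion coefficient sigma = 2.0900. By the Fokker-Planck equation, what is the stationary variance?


Stationary variance = sigma^2 / (2*theta)
= 2.0900^2 / (2*3.1700)
= 4.3681 / 6.3400
= 0.6890

0.6890


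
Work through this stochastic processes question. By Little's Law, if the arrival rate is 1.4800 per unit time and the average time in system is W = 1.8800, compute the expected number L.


Little's Law: L = lambda * W
= 1.4800 * 1.8800
= 2.7824

2.7824


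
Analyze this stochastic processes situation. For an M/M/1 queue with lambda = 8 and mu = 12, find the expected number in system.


rho = 8/12 = 0.6667
L = rho/(1-rho)
= 0.6667/0.3333
= 2.0000

2.0000


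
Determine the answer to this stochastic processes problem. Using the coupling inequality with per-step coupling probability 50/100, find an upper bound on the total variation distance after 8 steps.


TV distance bound <= (1-delta)^n
= (1 - 0.5000)^8
= 0.5000^8
= 0.0039

0.0039


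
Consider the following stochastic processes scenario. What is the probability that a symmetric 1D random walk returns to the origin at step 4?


P(S(4) = 0) = C(4,2) / 4^2
= 6 / 16
= 0.3750

0.3750


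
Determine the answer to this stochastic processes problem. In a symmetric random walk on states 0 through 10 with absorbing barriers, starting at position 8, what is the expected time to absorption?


For symmetric RW on 0,...,N with absorbing barriers, E(i) = i*(N-i)
E(8) = 8 * 2 = 16

16


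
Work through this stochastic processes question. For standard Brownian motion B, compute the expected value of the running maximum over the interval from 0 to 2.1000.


E(max B(s)) = sqrt(2t/pi)
= sqrt(2*2.1000/pi)
= sqrt(1.3369)
= 1.1562

1.1562


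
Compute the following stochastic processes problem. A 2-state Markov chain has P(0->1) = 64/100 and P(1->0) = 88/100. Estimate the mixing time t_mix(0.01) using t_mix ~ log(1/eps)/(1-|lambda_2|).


lambda_2 = |1 - p01 - p10| = |1 - 0.6400 - 0.8800| = 0.5200
t_mix ~ log(1/eps)/(1 - |lambda_2|)
= log(100)/(1 - 0.5200) = 4.6052/0.4800
= 9.5941

9.5941


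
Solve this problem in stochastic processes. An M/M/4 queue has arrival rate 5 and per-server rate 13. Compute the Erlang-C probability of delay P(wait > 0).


a = lambda/mu = 0.3846
rho = a/c = 0.0962
Erlang-C formula applied:
C(c,a) = 6.8669e-04

6.8669e-04


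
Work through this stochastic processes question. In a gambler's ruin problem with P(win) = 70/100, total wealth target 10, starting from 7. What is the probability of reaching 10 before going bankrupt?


Gambler's ruin formula:
r = q/p = 0.3000/0.7000 = 0.4286
P(win) = (1 - r^i)/(1 - r^N)
= (1 - 0.4286^7)/(1 - 0.4286^10)
= 0.9976

0.9976


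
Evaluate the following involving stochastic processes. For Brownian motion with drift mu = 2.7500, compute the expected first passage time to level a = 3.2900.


Expected first passage time = a/mu
= 3.2900/2.7500
= 1.1964

1.1964


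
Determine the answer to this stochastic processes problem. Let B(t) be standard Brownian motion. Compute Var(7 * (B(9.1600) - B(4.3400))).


Var(alpha*(B(t)-B(s))) = alpha^2 * (t-s)
= 7^2 * (9.1600 - 4.3400)
= 49 * 4.8200
= 236.1800

236.1800


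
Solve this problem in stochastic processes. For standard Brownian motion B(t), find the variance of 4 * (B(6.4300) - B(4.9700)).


Var(alpha*(B(t)-B(s))) = alpha^2 * (t-s)
= 4^2 * (6.4300 - 4.9700)
= 16 * 1.4600
= 23.3600

23.3600


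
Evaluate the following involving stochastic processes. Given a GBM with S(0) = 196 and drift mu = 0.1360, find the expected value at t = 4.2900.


E[S(t)] = S(0) * exp(mu * t)
= 196 * exp(0.1360 * 4.2900)
= 196 * 1.7922
= 351.2698

351.2698


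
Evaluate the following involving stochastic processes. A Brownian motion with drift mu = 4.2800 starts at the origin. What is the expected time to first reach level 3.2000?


Expected first passage time = a/mu
= 3.2000/4.2800
= 0.7477

0.7477


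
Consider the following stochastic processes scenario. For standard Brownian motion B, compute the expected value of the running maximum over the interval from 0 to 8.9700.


E(max B(s)) = sqrt(2t/pi)
= sqrt(2*8.9700/pi)
= sqrt(5.7105)
= 2.3897

2.3897


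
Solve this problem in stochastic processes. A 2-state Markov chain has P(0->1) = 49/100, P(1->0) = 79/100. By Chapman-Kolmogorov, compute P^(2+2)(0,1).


P^4 = P^2 * P^2
Computing via matrix multiplication of the transition matrix.
Entry (0,1) of P^4 = 0.3805

0.3805


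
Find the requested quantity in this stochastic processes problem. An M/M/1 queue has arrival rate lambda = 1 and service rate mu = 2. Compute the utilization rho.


rho = lambda/mu
= 1/2
= 0.5000

0.5000


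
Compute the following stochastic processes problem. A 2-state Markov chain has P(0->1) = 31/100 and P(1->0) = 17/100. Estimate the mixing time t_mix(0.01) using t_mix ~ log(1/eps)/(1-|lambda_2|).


lambda_2 = |1 - p01 - p10| = |1 - 0.3100 - 0.1700| = 0.5200
t_mix ~ log(1/eps)/(1 - |lambda_2|)
= log(100)/(1 - 0.5200) = 4.6052/0.4800
= 9.5941

9.5941


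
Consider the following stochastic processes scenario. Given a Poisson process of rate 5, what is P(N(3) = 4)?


P(N(t)=k) = (lambda*t)^k * exp(-lambda*t) / k!
lambda*t = 15
= 15^4 * exp(-15) / 4!
= 50625 * 3.0590e-07 / 24
= 6.4526e-04

6.4526e-04


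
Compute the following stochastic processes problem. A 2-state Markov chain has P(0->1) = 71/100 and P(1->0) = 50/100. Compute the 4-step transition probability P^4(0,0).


Computing P^4 by matrix multiplication.
P = [[0.2900, 0.7100], [0.5000, 0.5000]]
After raising P to the power 4:
P^4(0,0) = 0.4144

0.4144


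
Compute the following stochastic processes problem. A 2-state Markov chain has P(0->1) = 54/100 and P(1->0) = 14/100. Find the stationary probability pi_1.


Stationary distribution: pi_0 = p10/(p01+p10), pi_1 = p01/(p01+p10)
p01 = 0.5400, p10 = 0.1400
pi_1 = 0.7941

0.7941


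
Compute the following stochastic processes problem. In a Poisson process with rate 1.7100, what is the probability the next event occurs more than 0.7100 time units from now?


P(X > t) = exp(-lambda * t)
= exp(-1.7100 * 0.7100)
= exp(-1.2141) = 0.2970

0.2970


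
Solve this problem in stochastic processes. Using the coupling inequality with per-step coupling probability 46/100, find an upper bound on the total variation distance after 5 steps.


TV distance bound <= (1-delta)^n
= (1 - 0.4600)^5
= 0.5400^5
= 0.0459

0.0459


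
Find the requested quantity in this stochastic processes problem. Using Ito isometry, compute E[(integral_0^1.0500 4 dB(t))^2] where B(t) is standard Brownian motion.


By Ito isometry: E[(int f dB)^2] = int f^2 dt
= 4^2 * 1.0500
= 16 * 1.0500 = 16.8000

16.8000


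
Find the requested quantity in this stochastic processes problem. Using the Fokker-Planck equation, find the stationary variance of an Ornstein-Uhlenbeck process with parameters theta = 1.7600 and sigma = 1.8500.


Stationary variance = sigma^2 / (2*theta)
= 1.8500^2 / (2*1.7600)
= 3.4225 / 3.5200
= 0.9723

0.9723


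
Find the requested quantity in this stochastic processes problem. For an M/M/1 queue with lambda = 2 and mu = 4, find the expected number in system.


rho = 2/4 = 0.5000
L = rho/(1-rho)
= 0.5000/0.5000
= 1.0000

1.0000


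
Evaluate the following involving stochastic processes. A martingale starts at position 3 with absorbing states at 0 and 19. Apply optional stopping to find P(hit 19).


By optional stopping theorem: E(M at tau) = M(0) = 3
P(hit 19)*19 + P(hit 0)*0 = 3
P(hit 19) = (3 - 0)/(19 - 0) = 3/19 = 0.1579

0.1579


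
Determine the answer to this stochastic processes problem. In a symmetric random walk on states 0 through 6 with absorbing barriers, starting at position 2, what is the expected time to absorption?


For symmetric RW on 0,...,N with absorbing barriers, E(i) = i*(N-i)
E(2) = 2 * 4 = 8

8


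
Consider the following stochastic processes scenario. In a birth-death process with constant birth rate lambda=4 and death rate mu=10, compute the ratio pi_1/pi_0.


For birth-death process, pi_n/pi_0 = (lambda/mu)^n
= (4/10)^1
= 0.4000

0.4000


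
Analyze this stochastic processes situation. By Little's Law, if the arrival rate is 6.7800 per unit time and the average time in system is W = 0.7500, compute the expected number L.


Little's Law: L = lambda * W
= 6.7800 * 0.7500
= 5.0850

5.0850


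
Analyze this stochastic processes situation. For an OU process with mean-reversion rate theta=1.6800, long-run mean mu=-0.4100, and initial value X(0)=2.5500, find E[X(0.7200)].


E[X(t)] = mu + (X(0) - mu)*exp(-theta*t)
= -0.4100 + (2.5500 - -0.4100)*exp(-1.6800*0.7200)
= -0.4100 + 2.9600 * 0.2983
= 0.4730

0.4730


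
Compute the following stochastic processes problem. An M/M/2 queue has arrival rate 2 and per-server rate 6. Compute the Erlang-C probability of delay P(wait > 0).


a = lambda/mu = 0.3333
rho = a/c = 0.1667
Erlang-C formula applied:
C(c,a) = 0.0476

0.0476


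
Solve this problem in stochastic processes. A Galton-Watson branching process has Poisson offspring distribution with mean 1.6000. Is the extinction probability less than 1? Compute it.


Since mu = 1.6000 > 1, extinction prob q < 1.
Solve s = exp(mu*(s-1)) iteratively.
q = 0.3580

0.3580


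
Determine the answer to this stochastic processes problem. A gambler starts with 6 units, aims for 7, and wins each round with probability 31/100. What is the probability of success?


Gambler's ruin formula:
r = q/p = 0.6900/0.3100 = 2.2258
P(win) = (1 - r^i)/(1 - r^N)
= (1 - 2.2258^6)/(1 - 2.2258^7)
= 0.4472

0.4472


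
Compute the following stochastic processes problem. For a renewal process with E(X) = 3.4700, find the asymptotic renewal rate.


Long-run renewal rate = 1/E(X)
= 1/3.4700
= 0.2882

0.2882


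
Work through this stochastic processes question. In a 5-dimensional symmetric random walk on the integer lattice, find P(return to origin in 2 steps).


P(return in 2 steps) = P(reverse first step) = 1/(2d)
= 1/10
= 0.1000

0.1000


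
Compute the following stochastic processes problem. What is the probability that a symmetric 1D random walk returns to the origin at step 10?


P(S(10) = 0) = C(10,5) / 4^5
= 252 / 1024
= 0.2461

0.2461


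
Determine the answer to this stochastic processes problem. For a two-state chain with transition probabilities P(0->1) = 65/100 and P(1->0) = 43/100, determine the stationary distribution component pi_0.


Stationary distribution: pi_0 = p10/(p01+p10), pi_1 = p01/(p01+p10)
p01 = 0.6500, p10 = 0.4300
pi_0 = 0.3981

0.3981


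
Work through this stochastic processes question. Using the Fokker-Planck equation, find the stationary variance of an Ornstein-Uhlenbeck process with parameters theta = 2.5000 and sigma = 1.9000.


Stationary variance = sigma^2 / (2*theta)
= 1.9000^2 / (2*2.5000)
= 3.6100 / 5.0000
= 0.7220

0.7220


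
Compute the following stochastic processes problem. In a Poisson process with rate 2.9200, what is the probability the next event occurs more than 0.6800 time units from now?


P(X > t) = exp(-lambda * t)
= exp(-2.9200 * 0.6800)
= exp(-1.9856) = 0.1373

0.1373


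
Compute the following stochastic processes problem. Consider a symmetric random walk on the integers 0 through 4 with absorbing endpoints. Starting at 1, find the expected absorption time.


For symmetric RW on 0,...,N with absorbing barriers, E(i) = i*(N-i)
E(1) = 1 * 3 = 3

3


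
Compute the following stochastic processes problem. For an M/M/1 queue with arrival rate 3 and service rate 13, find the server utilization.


rho = lambda/mu
= 3/13
= 0.2308

0.2308


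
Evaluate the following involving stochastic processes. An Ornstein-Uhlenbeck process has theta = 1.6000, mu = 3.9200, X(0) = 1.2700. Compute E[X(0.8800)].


E[X(t)] = mu + (X(0) - mu)*exp(-theta*t)
= 3.9200 + (1.2700 - 3.9200)*exp(-1.6000*0.8800)
= 3.9200 + -2.6500 * 0.2446
= 3.2717

3.2717


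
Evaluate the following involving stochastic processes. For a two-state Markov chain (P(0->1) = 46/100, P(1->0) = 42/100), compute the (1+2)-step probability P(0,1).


P^3 = P^1 * P^2
Computing via matrix multiplication of the transition matrix.
Entry (0,1) of P^3 = 0.5218

0.5218


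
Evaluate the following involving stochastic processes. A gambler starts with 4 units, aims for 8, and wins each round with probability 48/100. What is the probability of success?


Gambler's ruin formula:
r = q/p = 0.5200/0.4800 = 1.0833
P(win) = (1 - r^i)/(1 - r^N)
= (1 - 1.0833^4)/(1 - 1.0833^8)
= 0.4206

0.4206


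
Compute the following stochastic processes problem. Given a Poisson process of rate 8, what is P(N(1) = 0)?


P(N(t)=k) = (lambda*t)^k * exp(-lambda*t) / k!
lambda*t = 8
= 8^0 * exp(-8) / 0!
= 1 * 3.3546e-04 / 1
= 3.3546e-04

3.3546e-04


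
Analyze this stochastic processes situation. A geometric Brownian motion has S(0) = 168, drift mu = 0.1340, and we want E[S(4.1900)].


E[S(t)] = S(0) * exp(mu * t)
= 168 * exp(0.1340 * 4.1900)
= 168 * 1.7532
= 294.5427

294.5427


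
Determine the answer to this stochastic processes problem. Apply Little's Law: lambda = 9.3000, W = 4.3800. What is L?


Little's Law: L = lambda * W
= 9.3000 * 4.3800
= 40.7340

40.7340


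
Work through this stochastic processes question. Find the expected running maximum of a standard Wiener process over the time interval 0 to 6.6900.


E(max B(s)) = sqrt(2t/pi)
= sqrt(2*6.6900/pi)
= sqrt(4.2590)
= 2.0637

2.0637


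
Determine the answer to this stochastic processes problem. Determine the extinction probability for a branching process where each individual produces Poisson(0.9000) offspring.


Since mu = 0.9000 <= 1, extinction probability = 1.

1.0000


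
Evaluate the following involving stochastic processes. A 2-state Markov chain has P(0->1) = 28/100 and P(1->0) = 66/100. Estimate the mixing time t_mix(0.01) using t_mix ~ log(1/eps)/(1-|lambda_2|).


lambda_2 = |1 - p01 - p10| = |1 - 0.2800 - 0.6600| = 0.0600
t_mix ~ log(1/eps)/(1 - |lambda_2|)
= log(100)/(1 - 0.0600) = 4.6052/0.9400
= 4.8991

4.8991


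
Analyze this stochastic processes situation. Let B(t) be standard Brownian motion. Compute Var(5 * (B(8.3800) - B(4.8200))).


Var(alpha*(B(t)-B(s))) = alpha^2 * (t-s)
= 5^2 * (8.3800 - 4.8200)
= 25 * 3.5600
= 89.0000

89.0000


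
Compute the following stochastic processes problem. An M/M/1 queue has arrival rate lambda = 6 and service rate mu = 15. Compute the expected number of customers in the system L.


rho = 6/15 = 0.4000
L = rho/(1-rho)
= 0.4000/0.6000
= 0.6667

0.6667


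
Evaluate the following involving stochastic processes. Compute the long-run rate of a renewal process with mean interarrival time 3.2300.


Long-run renewal rate = 1/E(X)
= 1/3.2300
= 0.3096

0.3096


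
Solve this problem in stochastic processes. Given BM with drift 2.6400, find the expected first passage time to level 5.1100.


Expected first passage time = a/mu
= 5.1100/2.6400
= 1.9356

1.9356


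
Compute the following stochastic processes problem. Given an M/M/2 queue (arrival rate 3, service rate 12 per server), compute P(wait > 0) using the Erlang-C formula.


a = lambda/mu = 0.2500
rho = a/c = 0.1250
Erlang-C formula applied:
C(c,a) = 0.0278

0.0278


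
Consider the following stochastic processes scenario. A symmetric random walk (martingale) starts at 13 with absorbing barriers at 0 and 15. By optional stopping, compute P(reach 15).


By optional stopping theorem: E(M at tau) = M(0) = 13
P(hit 15)*15 + P(hit 0)*0 = 13
P(hit 15) = (13 - 0)/(15 - 0) = 13/15 = 0.8667

0.8667


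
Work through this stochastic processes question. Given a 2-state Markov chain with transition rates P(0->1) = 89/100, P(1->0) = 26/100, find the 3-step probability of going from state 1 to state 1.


Computing P^3 by matrix multiplication.
P = [[0.1100, 0.8900], [0.2600, 0.7400]]
After raising P to the power 3:
P^3(1,1) = 0.7732

0.7732


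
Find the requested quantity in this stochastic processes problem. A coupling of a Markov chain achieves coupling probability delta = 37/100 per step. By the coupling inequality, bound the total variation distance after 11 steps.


TV distance bound <= (1-delta)^n
= (1 - 0.3700)^11
= 0.6300^11
= 0.0062

0.0062


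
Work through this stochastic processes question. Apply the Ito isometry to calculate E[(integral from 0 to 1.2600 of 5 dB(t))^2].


By Ito isometry: E[(int f dB)^2] = int f^2 dt
= 5^2 * 1.2600
= 25 * 1.2600 = 31.5000

31.5000


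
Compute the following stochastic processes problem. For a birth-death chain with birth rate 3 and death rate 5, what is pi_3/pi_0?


For birth-death process, pi_n/pi_0 = (lambda/mu)^n
= (3/5)^3
= 0.2160

0.2160


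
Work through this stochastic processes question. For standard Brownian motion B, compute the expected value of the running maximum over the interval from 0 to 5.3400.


E(max B(s)) = sqrt(2t/pi)
= sqrt(2*5.3400/pi)
= sqrt(3.3995)
= 1.8438

1.8438


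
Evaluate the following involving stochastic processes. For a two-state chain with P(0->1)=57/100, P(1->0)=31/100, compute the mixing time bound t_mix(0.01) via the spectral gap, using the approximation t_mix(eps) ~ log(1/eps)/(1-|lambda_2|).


lambda_2 = |1 - p01 - p10| = |1 - 0.5700 - 0.3100| = 0.1200
t_mix ~ log(1/eps)/(1 - |lambda_2|)
= log(100)/(1 - 0.1200) = 4.6052/0.8800
= 5.2331

5.2331


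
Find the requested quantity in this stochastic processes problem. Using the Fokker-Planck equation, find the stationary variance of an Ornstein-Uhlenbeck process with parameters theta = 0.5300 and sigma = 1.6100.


Stationary variance = sigma^2 / (2*theta)
= 1.6100^2 / (2*0.5300)
= 2.5921 / 1.0600
= 2.4454

2.4454


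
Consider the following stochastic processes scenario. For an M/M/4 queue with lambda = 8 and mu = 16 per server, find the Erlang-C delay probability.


a = lambda/mu = 0.5000
rho = a/c = 0.1250
Erlang-C formula applied:
C(c,a) = 0.0018

0.0018


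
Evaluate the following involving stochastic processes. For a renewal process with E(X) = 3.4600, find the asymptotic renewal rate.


Long-run renewal rate = 1/E(X)
= 1/3.4600
= 0.2890

0.2890


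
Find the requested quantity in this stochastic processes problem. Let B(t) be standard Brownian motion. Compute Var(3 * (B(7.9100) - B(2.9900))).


Var(alpha*(B(t)-B(s))) = alpha^2 * (t-s)
= 3^2 * (7.9100 - 2.9900)
= 9 * 4.9200
= 44.2800

44.2800


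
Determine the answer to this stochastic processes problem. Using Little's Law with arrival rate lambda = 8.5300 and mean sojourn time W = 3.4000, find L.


Little's Law: L = lambda * W
= 8.5300 * 3.4000
= 29.0020

29.0020


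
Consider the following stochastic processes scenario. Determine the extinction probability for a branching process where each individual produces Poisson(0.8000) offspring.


Since mu = 0.8000 <= 1, extinction probability = 1.

1.0000


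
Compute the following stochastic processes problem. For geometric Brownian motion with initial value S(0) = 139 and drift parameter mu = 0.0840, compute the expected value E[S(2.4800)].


E[S(t)] = S(0) * exp(mu * t)
= 139 * exp(0.0840 * 2.4800)
= 139 * 1.2316
= 171.1934

171.1934


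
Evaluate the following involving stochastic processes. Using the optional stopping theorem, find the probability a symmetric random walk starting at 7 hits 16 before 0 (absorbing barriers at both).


By optional stopping theorem: E(M at tau) = M(0) = 7
P(hit 16)*16 + P(hit 0)*0 = 7
P(hit 16) = (7 - 0)/(16 - 0) = 7/16 = 0.4375

0.4375


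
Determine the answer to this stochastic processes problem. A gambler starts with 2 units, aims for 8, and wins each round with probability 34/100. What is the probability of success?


Gambler's ruin formula:
r = q/p = 0.6600/0.3400 = 1.9412
P(win) = (1 - r^i)/(1 - r^N)
= (1 - 1.9412^2)/(1 - 1.9412^8)
= 0.0138

0.0138


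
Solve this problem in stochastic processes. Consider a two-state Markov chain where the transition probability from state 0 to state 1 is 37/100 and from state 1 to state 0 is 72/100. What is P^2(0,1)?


Computing P^2 by matrix multiplication.
P = [[0.6300, 0.3700], [0.7200, 0.2800]]
After raising P to the power 2:
P^2(0,1) = 0.3367

0.3367


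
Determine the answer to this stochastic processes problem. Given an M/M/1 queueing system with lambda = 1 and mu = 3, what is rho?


rho = lambda/mu
= 1/3
= 0.3333

0.3333


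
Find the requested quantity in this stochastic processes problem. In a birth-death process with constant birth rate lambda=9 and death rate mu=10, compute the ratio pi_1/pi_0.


For birth-death process, pi_n/pi_0 = (lambda/mu)^n
= (9/10)^1
= 0.9000

0.9000


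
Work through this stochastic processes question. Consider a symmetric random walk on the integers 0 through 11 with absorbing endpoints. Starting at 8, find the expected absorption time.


For symmetric RW on 0,...,N with absorbing barriers, E(i) = i*(N-i)
E(8) = 8 * 3 = 24

24


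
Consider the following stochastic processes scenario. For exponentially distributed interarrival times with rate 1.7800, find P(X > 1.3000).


P(X > t) = exp(-lambda * t)
= exp(-1.7800 * 1.3000)
= exp(-2.3140) = 0.0989

0.0989


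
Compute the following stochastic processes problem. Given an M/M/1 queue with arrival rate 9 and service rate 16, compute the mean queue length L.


rho = 9/16 = 0.5625
L = rho/(1-rho)
= 0.5625/0.4375
= 1.2857

1.2857


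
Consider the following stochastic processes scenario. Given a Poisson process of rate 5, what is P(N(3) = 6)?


P(N(t)=k) = (lambda*t)^k * exp(-lambda*t) / k!
lambda*t = 15
= 15^6 * exp(-15) / 6!
= 11390625 * 3.0590e-07 / 720
= 0.0048

0.0048


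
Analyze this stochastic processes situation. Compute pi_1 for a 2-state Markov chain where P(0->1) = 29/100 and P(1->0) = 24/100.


Stationary distribution: pi_0 = p10/(p01+p10), pi_1 = p01/(p01+p10)
p01 = 0.2900, p10 = 0.2400
pi_1 = 0.5472

0.5472


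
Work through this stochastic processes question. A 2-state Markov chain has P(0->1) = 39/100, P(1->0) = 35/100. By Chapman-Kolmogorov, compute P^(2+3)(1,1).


P^5 = P^2 * P^3
Computing via matrix multiplication of the transition matrix.
Entry (1,1) of P^5 = 0.5276

0.5276


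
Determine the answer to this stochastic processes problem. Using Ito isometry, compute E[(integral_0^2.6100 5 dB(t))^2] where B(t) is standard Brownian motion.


By Ito isometry: E[(int f dB)^2] = int f^2 dt
= 5^2 * 2.6100
= 25 * 2.6100 = 65.2500

65.2500


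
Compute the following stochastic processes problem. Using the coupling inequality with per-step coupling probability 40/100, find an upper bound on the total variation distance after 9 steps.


TV distance bound <= (1-delta)^n
= (1 - 0.4000)^9
= 0.6000^9
= 0.0101

0.0101


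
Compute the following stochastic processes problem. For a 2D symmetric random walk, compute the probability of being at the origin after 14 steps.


P = C(14,7)^2 / 4^14
= 3432^2 / 268435456
= 11778624 / 268435456
= 0.0439

0.0439


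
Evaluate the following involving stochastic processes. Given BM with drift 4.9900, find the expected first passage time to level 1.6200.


Expected first passage time = a/mu
= 1.6200/4.9900
= 0.3246

0.3246


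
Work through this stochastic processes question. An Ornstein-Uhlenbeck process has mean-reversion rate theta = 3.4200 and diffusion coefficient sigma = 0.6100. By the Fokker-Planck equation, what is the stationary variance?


Stationary variance = sigma^2 / (2*theta)
= 0.6100^2 / (2*3.4200)
= 0.3721 / 6.8400
= 0.0544

0.0544


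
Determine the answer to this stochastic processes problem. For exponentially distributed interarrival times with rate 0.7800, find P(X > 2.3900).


P(X > t) = exp(-lambda * t)
= exp(-0.7800 * 2.3900)
= exp(-1.8642) = 0.1550

0.1550


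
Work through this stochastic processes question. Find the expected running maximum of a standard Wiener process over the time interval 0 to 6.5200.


E(max B(s)) = sqrt(2t/pi)
= sqrt(2*6.5200/pi)
= sqrt(4.1508)
= 2.0373

2.0373


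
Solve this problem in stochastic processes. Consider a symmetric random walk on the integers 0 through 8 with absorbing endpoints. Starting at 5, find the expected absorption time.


For symmetric RW on 0,...,N with absorbing barriers, E(i) = i*(N-i)
E(5) = 5 * 3 = 15

15


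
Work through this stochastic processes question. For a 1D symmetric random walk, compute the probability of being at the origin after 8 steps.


P(S(8) = 0) = C(8,4) / 4^4
= 70 / 256
= 0.2734

0.2734


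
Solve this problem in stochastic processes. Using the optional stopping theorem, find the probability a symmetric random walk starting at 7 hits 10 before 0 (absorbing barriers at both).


By optional stopping theorem: E(M at tau) = M(0) = 7
P(hit 10)*10 + P(hit 0)*0 = 7
P(hit 10) = (7 - 0)/(10 - 0) = 7/10 = 0.7000

0.7000


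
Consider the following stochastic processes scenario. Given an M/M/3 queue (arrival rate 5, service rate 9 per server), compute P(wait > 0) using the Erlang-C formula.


a = lambda/mu = 0.5556
rho = a/c = 0.1852
Erlang-C formula applied:
C(c,a) = 0.0201

0.0201


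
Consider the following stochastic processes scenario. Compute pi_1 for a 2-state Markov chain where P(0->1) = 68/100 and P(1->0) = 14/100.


Stationary distribution: pi_0 = p10/(p01+p10), pi_1 = p01/(p01+p10)
p01 = 0.6800, p10 = 0.1400
pi_1 = 0.8293

0.8293


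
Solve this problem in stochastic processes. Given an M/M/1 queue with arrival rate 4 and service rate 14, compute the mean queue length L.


rho = 4/14 = 0.2857
L = rho/(1-rho)
= 0.2857/0.7143
= 0.4000

0.4000


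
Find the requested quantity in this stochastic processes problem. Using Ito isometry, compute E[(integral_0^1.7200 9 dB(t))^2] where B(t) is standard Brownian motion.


By Ito isometry: E[(int f dB)^2] = int f^2 dt
= 9^2 * 1.7200
= 81 * 1.7200 = 139.3200

139.3200


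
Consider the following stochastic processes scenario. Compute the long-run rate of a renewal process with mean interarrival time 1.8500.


Long-run renewal rate = 1/E(X)
= 1/1.8500
= 0.5405

0.5405


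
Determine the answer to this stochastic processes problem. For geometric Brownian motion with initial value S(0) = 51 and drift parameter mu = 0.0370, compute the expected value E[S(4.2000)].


E[S(t)] = S(0) * exp(mu * t)
= 51 * exp(0.0370 * 4.2000)
= 51 * 1.1681
= 59.5744

59.5744


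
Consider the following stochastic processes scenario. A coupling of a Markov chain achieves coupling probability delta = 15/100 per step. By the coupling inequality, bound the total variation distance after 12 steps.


TV distance bound <= (1-delta)^n
= (1 - 0.1500)^12
= 0.8500^12
= 0.1422

0.1422


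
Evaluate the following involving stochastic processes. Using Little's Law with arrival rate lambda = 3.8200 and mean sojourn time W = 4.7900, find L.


Little's Law: L = lambda * W
= 3.8200 * 4.7900
= 18.2978

18.2978


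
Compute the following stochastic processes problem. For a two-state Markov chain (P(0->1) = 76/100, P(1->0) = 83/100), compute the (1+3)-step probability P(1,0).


P^4 = P^1 * P^3
Computing via matrix multiplication of the transition matrix.
Entry (1,0) of P^4 = 0.4588

0.4588


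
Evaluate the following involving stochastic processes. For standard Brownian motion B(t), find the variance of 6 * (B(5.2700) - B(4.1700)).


Var(alpha*(B(t)-B(s))) = alpha^2 * (t-s)
= 6^2 * (5.2700 - 4.1700)
= 36 * 1.1000
= 39.6000

39.6000


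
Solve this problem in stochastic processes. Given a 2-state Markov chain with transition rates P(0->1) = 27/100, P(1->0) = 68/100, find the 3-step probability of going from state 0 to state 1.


Computing P^3 by matrix multiplication.
P = [[0.7300, 0.2700], [0.6800, 0.3200]]
After raising P to the power 3:
P^3(0,1) = 0.2842

0.2842


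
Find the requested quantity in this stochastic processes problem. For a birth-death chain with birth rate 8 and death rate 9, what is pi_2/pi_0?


For birth-death process, pi_n/pi_0 = (lambda/mu)^n
= (8/9)^2
= 0.7901

0.7901


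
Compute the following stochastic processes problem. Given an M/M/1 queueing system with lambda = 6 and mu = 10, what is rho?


rho = lambda/mu
= 6/10
= 0.6000

0.6000


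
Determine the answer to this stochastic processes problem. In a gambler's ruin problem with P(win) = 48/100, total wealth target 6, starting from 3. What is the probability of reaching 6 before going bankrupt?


Gambler's ruin formula:
r = q/p = 0.5200/0.4800 = 1.0833
P(win) = (1 - r^i)/(1 - r^N)
= (1 - 1.0833^3)/(1 - 1.0833^6)
= 0.4403

0.4403


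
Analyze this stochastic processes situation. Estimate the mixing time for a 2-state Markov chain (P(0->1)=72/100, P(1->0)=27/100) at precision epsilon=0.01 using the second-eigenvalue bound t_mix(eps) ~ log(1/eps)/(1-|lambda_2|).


lambda_2 = |1 - p01 - p10| = |1 - 0.7200 - 0.2700| = 0.0100
t_mix ~ log(1/eps)/(1 - |lambda_2|)
= log(100)/(1 - 0.0100) = 4.6052/0.9900
= 4.6517

4.6517


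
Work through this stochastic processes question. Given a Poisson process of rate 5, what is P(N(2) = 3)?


P(N(t)=k) = (lambda*t)^k * exp(-lambda*t) / k!
lambda*t = 10
= 10^3 * exp(-10) / 3!
= 1000 * 4.5400e-05 / 6
= 0.0076

0.0076


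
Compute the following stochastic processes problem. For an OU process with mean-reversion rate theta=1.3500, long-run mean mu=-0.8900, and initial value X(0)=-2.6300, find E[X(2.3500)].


E[X(t)] = mu + (X(0) - mu)*exp(-theta*t)
= -0.8900 + (-2.6300 - -0.8900)*exp(-1.3500*2.3500)
= -0.8900 + -1.7400 * 0.0419
= -0.9629

-0.9629


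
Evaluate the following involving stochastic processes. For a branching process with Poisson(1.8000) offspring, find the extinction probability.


Since mu = 1.8000 > 1, extinction prob q < 1.
Solve s = exp(mu*(s-1)) iteratively.
q = 0.2676

0.2676


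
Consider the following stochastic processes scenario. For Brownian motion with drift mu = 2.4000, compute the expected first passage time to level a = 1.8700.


Expected first passage time = a/mu
= 1.8700/2.4000
= 0.7792

0.7792


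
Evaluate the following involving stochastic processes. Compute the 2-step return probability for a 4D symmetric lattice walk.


P(return in 2 steps) = P(reverse first step) = 1/(2d)
= 1/8
= 0.1250

0.1250


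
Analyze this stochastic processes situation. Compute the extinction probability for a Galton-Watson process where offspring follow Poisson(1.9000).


Since mu = 1.9000 > 1, extinction prob q < 1.
Solve s = exp(mu*(s-1)) iteratively.
q = 0.2328

0.2328


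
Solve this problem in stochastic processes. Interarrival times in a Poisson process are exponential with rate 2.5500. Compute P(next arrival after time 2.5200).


P(X > t) = exp(-lambda * t)
= exp(-2.5500 * 2.5200)
= exp(-6.4260) = 0.0016

0.0016


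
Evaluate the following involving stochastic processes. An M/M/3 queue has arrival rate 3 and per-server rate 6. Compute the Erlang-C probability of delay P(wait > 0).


a = lambda/mu = 0.5000
rho = a/c = 0.1667
Erlang-C formula applied:
C(c,a) = 0.0152

0.0152


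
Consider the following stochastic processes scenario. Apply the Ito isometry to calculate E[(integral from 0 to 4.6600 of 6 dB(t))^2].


By Ito isometry: E[(int f dB)^2] = int f^2 dt
= 6^2 * 4.6600
= 36 * 4.6600 = 167.7600

167.7600


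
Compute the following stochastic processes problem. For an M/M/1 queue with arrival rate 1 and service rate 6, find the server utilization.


rho = lambda/mu
= 1/6
= 0.1667

0.1667


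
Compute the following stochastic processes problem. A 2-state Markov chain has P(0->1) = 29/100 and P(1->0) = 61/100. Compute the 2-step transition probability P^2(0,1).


Computing P^2 by matrix multiplication.
P = [[0.7100, 0.2900], [0.6100, 0.3900]]
After raising P to the power 2:
P^2(0,1) = 0.3190

0.3190


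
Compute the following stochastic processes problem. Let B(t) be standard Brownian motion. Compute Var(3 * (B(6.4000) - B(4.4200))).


Var(alpha*(B(t)-B(s))) = alpha^2 * (t-s)
= 3^2 * (6.4000 - 4.4200)
= 9 * 1.9800
= 17.8200

17.8200


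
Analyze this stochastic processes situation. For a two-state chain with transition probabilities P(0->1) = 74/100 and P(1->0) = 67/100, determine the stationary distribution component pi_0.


Stationary distribution: pi_0 = p10/(p01+p10), pi_1 = p01/(p01+p10)
p01 = 0.7400, p10 = 0.6700
pi_0 = 0.4752

0.4752


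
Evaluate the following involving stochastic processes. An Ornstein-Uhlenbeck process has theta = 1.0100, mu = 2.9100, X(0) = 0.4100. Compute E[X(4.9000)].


E[X(t)] = mu + (X(0) - mu)*exp(-theta*t)
= 2.9100 + (0.4100 - 2.9100)*exp(-1.0100*4.9000)
= 2.9100 + -2.5000 * 0.0071
= 2.8923

2.8923


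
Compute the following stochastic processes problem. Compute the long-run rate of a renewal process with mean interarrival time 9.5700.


Long-run renewal rate = 1/E(X)
= 1/9.5700
= 0.1045

0.1045


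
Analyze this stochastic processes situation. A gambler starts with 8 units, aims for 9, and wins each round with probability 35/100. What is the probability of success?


Gambler's ruin formula:
r = q/p = 0.6500/0.3500 = 1.8571
P(win) = (1 - r^i)/(1 - r^N)
= (1 - 1.8571^8)/(1 - 1.8571^9)
= 0.5367

0.5367
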